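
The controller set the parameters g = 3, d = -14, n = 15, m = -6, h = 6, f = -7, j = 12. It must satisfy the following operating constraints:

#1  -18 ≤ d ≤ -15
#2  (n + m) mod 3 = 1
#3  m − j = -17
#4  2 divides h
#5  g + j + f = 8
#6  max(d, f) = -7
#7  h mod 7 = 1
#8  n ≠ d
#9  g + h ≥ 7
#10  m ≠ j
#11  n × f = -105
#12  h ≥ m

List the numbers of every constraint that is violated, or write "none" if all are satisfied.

#1 d = -14 is outside [-18, -15] — fails.
#2 n + m = 9; 9 mod 3 = 0, not 1 — fails.
#3 m − j = -6 − 12 = -18, not -17 — fails.
#4 6 / 2 = 3, so 2 divides 6 — holds.
#5 g + j + f = 3 + 12 + (-7) = 8 — holds.
#6 max(-14, -7) = -7 — holds.
#7 6 mod 7 = 6, not 1 — fails.
#8 n = 15, d = -14; distinct — holds.
#9 g + h = 3 + 6 = 9; 9 ≥ 7 — holds.
#10 m = -6, j = 12; distinct — holds.
#11 n × f = 15 × (-7) = -105 — holds.
#12 h = 6, m = -6; 6 ≥ -6 — holds.

No — constraints 1, 2, 3, and 7 are not satisfied.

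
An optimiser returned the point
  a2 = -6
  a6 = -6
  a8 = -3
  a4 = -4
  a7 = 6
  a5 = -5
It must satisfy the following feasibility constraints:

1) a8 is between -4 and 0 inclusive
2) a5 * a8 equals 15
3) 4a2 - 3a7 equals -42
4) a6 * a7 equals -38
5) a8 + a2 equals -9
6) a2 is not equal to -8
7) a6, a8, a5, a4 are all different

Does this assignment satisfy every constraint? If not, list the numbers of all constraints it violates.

1) a8 = -3 lies in [-4, 0] — satisfied.
2) a5 * a8 = -5 * (-3) = 15 — satisfied.
3) 4a2 - 3a7 = 4(-6) - 3(6) = -42 — satisfied.
4) a6 * a7 = -6 * 6 = -36, not -38 — violated.
5) a8 + a2 = -3 + (-6) = -9 — satisfied.
6) a2 = -6, and -6 ≠ -8 — satisfied.
7) values -6, -3, -5, -4 are pairwise distinct — satisfied.

Violated: 4.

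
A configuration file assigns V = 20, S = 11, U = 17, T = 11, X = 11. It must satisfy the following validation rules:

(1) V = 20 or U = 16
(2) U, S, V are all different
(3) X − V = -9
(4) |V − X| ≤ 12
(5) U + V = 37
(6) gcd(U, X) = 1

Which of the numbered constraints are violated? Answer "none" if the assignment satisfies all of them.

Yes — all constraints hold.

(1) V = 20 = 20 (first disjunct)  true
(2) values 17, 11, 20 are pairwise distinct  true
(3) X − V = 11 − 20 = -9  true
(4) |20 − 11| = 9; 9 ≤ 12  true
(5) U + V = 17 + 20 = 37  true
(6) gcd(17, 11) = 1  true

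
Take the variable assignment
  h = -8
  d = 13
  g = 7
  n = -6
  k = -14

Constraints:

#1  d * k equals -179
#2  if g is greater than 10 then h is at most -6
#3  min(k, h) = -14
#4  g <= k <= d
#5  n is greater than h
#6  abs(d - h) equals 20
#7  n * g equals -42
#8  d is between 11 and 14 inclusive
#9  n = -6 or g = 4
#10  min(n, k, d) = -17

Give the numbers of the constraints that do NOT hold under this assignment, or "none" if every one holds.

Constraints 1, 4, 6, and 10 are violated.

#1 d * k = 13 * (-14) = -182, not -179 — fails.
#2 g = 7, not > 10; antecedent false, conditional vacuously true — holds.
#3 min(-14, -8) = -14 — holds.
#4 values 7, -14, 13; g = 7 is not <= k = -14 — fails.
#5 n = -6, h = -8; -6 > -8 — holds.
#6 abs(13 - (-8)) = 21, not 20 — fails.
#7 n * g = -6 * 7 = -42 — holds.
#8 d = 13 lies in [11, 14] — holds.
#9 n = -6 = -6 (first disjunct) — holds.
#10 min(-6, -14, 13) = -14, not -17 — fails.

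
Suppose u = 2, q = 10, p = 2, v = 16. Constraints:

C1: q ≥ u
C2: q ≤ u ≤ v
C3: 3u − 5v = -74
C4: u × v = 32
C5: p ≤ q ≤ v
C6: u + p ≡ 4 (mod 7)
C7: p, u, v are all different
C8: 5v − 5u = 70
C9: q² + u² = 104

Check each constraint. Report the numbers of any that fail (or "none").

The assignment fails constraints 2, 7.

C1: q = 10, u = 2; 10 ≥ 2 — satisfied.
C2: values 10, 2, 16; q = 10 is not ≤ u = 2 — violated.
C3: 3u − 5v = 3(2) − 5(16) = -74 — satisfied.
C4: u × v = 2 × 16 = 32 — satisfied.
C5: values 2 ≤ 10 ≤ 16 — satisfied.
C6: u + p = 4; 4 mod 7 = 4 — satisfied.
C7: p = u = 2, not all different — violated.
C8: 5v − 5u = 5(16) − 5(2) = 70 — satisfied.
C9: q² + u² = 10² + 2² = 100 + 4 = 104 — satisfied.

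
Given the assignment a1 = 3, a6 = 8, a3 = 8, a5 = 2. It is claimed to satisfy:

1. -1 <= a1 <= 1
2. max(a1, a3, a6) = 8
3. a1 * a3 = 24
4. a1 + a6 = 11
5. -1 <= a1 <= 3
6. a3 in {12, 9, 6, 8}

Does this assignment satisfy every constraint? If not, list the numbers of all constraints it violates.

1. a1 = 3 is outside [-1, 1] — fails.
2. max(3, 8, 8) = 8 — holds.
3. a1 * a3 = 3 * 8 = 24 — holds.
4. a1 + a6 = 3 + 8 = 11 — holds.
5. a1 = 3 lies in [-1, 3] — holds.
6. a3 = 8 is in {12, 9, 6, 8} — holds.

Violated: 1.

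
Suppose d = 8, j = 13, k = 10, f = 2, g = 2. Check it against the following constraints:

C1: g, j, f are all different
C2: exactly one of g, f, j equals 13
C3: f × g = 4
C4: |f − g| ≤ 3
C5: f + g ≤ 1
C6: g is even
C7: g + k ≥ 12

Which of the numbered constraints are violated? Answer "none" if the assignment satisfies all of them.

C1: g = f = 2, not all different  fails
C2: g=2, f=2, j=13; 1 of them equals 13  holds
C3: f × g = 2 × 2 = 4  holds
C4: |2 − 2| = 0; 0 ≤ 3  holds
C5: f + g = 2 + 2 = 4; 4 > 1, bound 1 not met  fails
C6: g = 2 is even  holds
C7: g + k = 2 + 10 = 12; 12 ≥ 12  holds

Constraints 1 and 5 do not hold.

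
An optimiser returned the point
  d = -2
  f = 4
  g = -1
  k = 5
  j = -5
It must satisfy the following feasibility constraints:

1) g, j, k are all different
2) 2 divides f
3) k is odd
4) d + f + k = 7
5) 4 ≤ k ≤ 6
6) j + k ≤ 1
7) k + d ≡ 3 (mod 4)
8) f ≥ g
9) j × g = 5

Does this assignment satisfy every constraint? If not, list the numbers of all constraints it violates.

1) values -1, -5, 5 are pairwise distinct  yes
2) 4 / 2 = 2, so 2 divides 4  yes
3) k = 5 is odd  yes
4) d + f + k = -2 + 4 + 5 = 7  yes
5) k = 5 lies in [4, 6]  yes
6) j + k = -5 + 5 = 0; 0 ≤ 1  yes
7) k + d = 3; 3 mod 4 = 3  yes
8) f = 4, g = -1; 4 ≥ -1  yes
9) j × g = -5 × (-1) = 5  yes

Yes — all constraints hold.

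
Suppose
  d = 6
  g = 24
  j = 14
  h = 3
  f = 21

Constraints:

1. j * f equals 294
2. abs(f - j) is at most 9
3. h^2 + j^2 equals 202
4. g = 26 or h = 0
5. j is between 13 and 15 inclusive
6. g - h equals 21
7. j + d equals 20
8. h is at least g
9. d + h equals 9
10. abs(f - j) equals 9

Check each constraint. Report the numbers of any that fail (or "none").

1. j * f = 14 * 21 = 294 — holds.
2. abs(21 - 14) = 7; 7 ≤ 9 — holds.
3. h^2 + j^2 = 3^2 + 14^2 = 9 + 196 = 205, not 202 — fails.
4. g = 24 ≠ 26 and h = 3 ≠ 0; both disjuncts false — fails.
5. j = 14 lies in [13, 15] — holds.
6. g - h = 24 - 3 = 21 — holds.
7. j + d = 14 + 6 = 20 — holds.
8. h = 3, g = 24; 3 < 24 (want ≥) — fails.
9. d + h = 6 + 3 = 9 — holds.
10. abs(21 - 14) = 7, not 9 — fails.

Constraints 3, 4, 8, 10 are violated.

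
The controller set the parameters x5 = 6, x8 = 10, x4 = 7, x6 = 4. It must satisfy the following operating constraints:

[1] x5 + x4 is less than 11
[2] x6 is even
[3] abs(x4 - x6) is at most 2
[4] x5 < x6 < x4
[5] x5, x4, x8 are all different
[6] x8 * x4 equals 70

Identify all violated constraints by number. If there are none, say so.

Constraints 1, 3, 4 do not hold.

[1] x5 + x4 = 6 + 7 = 13; 13 ≥ 11, bound 11 not met — violated.
[2] x6 = 4 is even — OK.
[3] abs(7 - 4) = 3; 3 > 2, exceeds bound 2 — violated.
[4] values 6, 4, 7; x5 = 6 is not < x6 = 4 — violated.
[5] values 6, 7, 10 are pairwise distinct — OK.
[6] x8 * x4 = 10 * 7 = 70 — OK.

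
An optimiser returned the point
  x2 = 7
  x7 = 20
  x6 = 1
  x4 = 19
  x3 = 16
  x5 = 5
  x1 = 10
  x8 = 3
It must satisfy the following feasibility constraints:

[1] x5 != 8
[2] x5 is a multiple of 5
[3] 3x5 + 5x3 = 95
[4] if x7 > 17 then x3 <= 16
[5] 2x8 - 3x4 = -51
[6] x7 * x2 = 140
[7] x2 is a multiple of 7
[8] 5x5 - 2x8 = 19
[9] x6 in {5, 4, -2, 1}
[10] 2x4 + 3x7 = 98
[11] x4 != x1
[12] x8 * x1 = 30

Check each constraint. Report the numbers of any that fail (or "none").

[1] x5 = 5, and 5 ≠ 8 — holds.
[2] 5 / 5 = 1, so 5 divides 5 — holds.
[3] 3x5 + 5x3 = 3(5) + 5(16) = 95 — holds.
[4] x7 = 20 > 17, so we need x3 ≤ 16; x3 = 16 ≤ 16 — holds.
[5] 2x8 - 3x4 = 2(3) - 3(19) = -51 — holds.
[6] x7 * x2 = 20 * 7 = 140 — holds.
[7] 7 / 7 = 1, so 7 divides 7 — holds.
[8] 5x5 - 2x8 = 5(5) - 2(3) = 19 — holds.
[9] x6 = 1 is in {5, 4, -2, 1} — holds.
[10] 2x4 + 3x7 = 2(19) + 3(20) = 98 — holds.
[11] x4 = 19, x1 = 10; distinct — holds.
[12] x8 * x1 = 3 * 10 = 30 — holds.

No violations.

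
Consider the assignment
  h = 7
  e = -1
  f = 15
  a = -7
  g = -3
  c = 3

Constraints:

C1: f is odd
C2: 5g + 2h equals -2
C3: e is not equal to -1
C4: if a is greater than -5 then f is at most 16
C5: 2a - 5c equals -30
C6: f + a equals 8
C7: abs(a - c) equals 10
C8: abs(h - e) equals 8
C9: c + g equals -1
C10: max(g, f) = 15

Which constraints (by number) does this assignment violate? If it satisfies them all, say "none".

The assignment fails constraints 2, 3, 5, and 9.

C1: f = 15 is odd  OK
C2: 5g + 2h = 5(-3) + 2(7) = -1, not -2  FAIL
C3: e = -1, but -1 is required to differ  FAIL
C4: a = -7, not > -5; antecedent false, conditional vacuously true  OK
C5: 2a - 5c = 2(-7) - 5(3) = -29, not -30  FAIL
C6: f + a = 15 + (-7) = 8  OK
C7: abs(-7 - 3) = 10  OK
C8: abs(7 - (-1)) = 8  OK
C9: c + g = 3 + (-3) = 0, not -1  FAIL
C10: max(-3, 15) = 15  OK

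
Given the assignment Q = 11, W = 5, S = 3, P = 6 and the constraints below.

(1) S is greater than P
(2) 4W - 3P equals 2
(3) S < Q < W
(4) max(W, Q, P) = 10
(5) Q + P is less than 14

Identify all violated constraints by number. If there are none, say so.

No — constraints 1, 3, 4, and 5 are not satisfied.

(1) S = 3, P = 6; 3 ≤ 6 (want >)  false
(2) 4W - 3P = 4(5) - 3(6) = 2  true
(3) values 3, 11, 5; Q = 11 is not < W = 5  false
(4) max(5, 11, 6) = 11, not 10  false
(5) Q + P = 11 + 6 = 17; 17 ≥ 14, bound 14 not met  false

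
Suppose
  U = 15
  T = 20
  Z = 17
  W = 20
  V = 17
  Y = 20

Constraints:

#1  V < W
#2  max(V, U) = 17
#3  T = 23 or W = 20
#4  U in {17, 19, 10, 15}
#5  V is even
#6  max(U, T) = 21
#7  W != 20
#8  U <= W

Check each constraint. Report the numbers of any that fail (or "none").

No — constraints 5, 6, 7 are not satisfied.

#1 V = 17, W = 20; 17 < 20 — satisfied.
#2 max(17, 15) = 17 — satisfied.
#3 T = 20 ≠ 23, but W = 20 = 20 (second disjunct) — satisfied.
#4 U = 15 is in {17, 19, 10, 15} — satisfied.
#5 V = 17 is odd — violated.
#6 max(15, 20) = 20, not 21 — violated.
#7 W = 20, but 20 is required to differ — violated.
#8 U = 15, W = 20; 15 ≤ 20 — satisfied.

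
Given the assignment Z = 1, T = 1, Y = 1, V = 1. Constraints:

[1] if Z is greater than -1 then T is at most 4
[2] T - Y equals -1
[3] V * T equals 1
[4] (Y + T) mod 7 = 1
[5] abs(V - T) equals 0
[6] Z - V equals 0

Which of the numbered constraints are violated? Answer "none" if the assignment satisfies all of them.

Constraints 2 and 4 do not hold.

[1] Z = 1 > -1, so we need T ≤ 4; T = 1 ≤ 4  ✓
[2] T - Y = 1 - 1 = 0, not -1  ✗
[3] V * T = 1 * 1 = 1  ✓
[4] Y + T = 2; 2 mod 7 = 2, not 1  ✗
[5] abs(1 - 1) = 0  ✓
[6] Z - V = 1 - 1 = 0  ✓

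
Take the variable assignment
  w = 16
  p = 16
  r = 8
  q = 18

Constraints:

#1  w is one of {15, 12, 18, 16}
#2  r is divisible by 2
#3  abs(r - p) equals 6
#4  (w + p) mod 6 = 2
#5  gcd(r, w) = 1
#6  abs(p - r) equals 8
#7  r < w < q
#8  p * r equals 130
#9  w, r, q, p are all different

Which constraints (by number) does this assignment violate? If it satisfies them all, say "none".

#1 w = 16 is in {15, 12, 18, 16}  yes
#2 8 / 2 = 4, so 2 divides 8  yes
#3 abs(8 - 16) = 8, not 6  no
#4 w + p = 32; 32 mod 6 = 2  yes
#5 gcd(8, 16) = 8, not 1  no
#6 abs(16 - 8) = 8  yes
#7 values 8 < 16 < 18  yes
#8 p * r = 16 * 8 = 128, not 130  no
#9 w = p = 16, not all different  no

Constraints 3, 5, 8, and 9 do not hold.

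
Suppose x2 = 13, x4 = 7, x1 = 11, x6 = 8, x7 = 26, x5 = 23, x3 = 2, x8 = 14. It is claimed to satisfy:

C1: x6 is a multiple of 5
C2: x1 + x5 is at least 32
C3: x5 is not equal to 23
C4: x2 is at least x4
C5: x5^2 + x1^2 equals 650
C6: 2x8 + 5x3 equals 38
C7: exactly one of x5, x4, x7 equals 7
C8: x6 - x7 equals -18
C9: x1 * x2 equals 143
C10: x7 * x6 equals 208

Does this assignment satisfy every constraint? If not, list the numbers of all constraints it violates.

Constraints 1, 3 are violated.

C1: 8 = 5*1 + 3, so 5 does not divide 8 — violated.
C2: x1 + x5 = 11 + 23 = 34; 34 ≥ 32 — satisfied.
C3: x5 = 23, but 23 is required to differ — violated.
C4: x2 = 13, x4 = 7; 13 ≥ 7 — satisfied.
C5: x5^2 + x1^2 = 23^2 + 11^2 = 529 + 121 = 650 — satisfied.
C6: 2x8 + 5x3 = 2(14) + 5(2) = 38 — satisfied.
C7: x5=23, x4=7, x7=26; 1 of them equals 7 — satisfied.
C8: x6 - x7 = 8 - 26 = -18 — satisfied.
C9: x1 * x2 = 11 * 13 = 143 — satisfied.
C10: x7 * x6 = 26 * 8 = 208 — satisfied.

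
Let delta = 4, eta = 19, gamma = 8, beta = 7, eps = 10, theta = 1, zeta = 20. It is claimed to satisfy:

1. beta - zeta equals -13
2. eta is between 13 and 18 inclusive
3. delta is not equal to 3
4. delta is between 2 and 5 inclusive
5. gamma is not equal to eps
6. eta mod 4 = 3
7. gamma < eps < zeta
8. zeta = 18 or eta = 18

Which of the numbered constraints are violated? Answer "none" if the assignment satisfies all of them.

The assignment fails constraints 2, 8.

1. beta - zeta = 7 - 20 = -13 — OK.
2. eta = 19 is outside [13, 18] — violated.
3. delta = 4, and 4 ≠ 3 — OK.
4. delta = 4 lies in [2, 5] — OK.
5. gamma = 8, eps = 10; distinct — OK.
6. 19 mod 4 = 3 — OK.
7. values 8 < 10 < 20 — OK.
8. zeta = 20 ≠ 18 and eta = 19 ≠ 18; both disjuncts false — violated.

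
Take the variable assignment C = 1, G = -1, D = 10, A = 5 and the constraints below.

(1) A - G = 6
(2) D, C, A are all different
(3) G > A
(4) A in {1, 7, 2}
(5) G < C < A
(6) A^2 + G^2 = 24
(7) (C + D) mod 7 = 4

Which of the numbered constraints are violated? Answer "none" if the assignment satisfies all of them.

(1) A - G = 5 - (-1) = 6  yes
(2) values 10, 1, 5 are pairwise distinct  yes
(3) G = -1, A = 5; -1 ≤ 5 (want >)  no
(4) A = 5 is not in {1, 7, 2}  no
(5) values -1 < 1 < 5  yes
(6) A^2 + G^2 = 5^2 + (-1)^2 = 25 + 1 = 26, not 24  no
(7) C + D = 11; 11 mod 7 = 4  yes

Constraints 3, 4, and 6 do not hold.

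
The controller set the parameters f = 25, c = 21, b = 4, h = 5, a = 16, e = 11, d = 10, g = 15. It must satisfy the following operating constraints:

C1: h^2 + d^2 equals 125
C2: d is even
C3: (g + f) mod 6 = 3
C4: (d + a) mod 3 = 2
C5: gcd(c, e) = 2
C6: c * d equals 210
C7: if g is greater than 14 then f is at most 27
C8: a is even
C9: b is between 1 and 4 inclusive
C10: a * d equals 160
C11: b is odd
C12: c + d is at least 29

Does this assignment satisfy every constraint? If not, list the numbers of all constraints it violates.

No — constraints 3, 5, 11 are not satisfied.

C1: h^2 + d^2 = 5^2 + 10^2 = 25 + 100 = 125  OK
C2: d = 10 is even  OK
C3: g + f = 40; 40 mod 6 = 4, not 3  FAIL
C4: d + a = 26; 26 mod 3 = 2  OK
C5: gcd(21, 11) = 1, not 2  FAIL
C6: c * d = 21 * 10 = 210  OK
C7: g = 15 > 14, so we need f ≤ 27; f = 25 ≤ 27  OK
C8: a = 16 is even  OK
C9: b = 4 lies in [1, 4]  OK
C10: a * d = 16 * 10 = 160  OK
C11: b = 4 is even  FAIL
C12: c + d = 21 + 10 = 31; 31 ≥ 29  OK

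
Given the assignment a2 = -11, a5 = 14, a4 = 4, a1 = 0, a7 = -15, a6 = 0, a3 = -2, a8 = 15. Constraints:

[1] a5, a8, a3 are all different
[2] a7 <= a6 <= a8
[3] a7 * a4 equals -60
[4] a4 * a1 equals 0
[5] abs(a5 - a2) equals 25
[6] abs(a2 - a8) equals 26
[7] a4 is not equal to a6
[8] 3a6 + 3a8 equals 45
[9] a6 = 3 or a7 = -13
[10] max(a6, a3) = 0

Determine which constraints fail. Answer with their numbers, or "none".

[1] values 14, 15, -2 are pairwise distinct — satisfied.
[2] values -15 <= 0 <= 15 — satisfied.
[3] a7 * a4 = -15 * 4 = -60 — satisfied.
[4] a4 * a1 = 4 * 0 = 0 — satisfied.
[5] abs(14 - (-11)) = 25 — satisfied.
[6] abs(-11 - 15) = 26 — satisfied.
[7] a4 = 4, a6 = 0; distinct — satisfied.
[8] 3a6 + 3a8 = 3(0) + 3(15) = 45 — satisfied.
[9] a6 = 0 ≠ 3 and a7 = -15 ≠ -13; both disjuncts false — violated.
[10] max(0, -2) = 0 — satisfied.

Constraint 9 does not hold.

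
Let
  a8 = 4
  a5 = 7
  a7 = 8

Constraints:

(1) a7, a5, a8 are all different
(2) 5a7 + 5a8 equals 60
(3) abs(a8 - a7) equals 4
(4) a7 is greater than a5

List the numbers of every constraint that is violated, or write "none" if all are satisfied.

(1) values 8, 7, 4 are pairwise distinct  holds
(2) 5a7 + 5a8 = 5(8) + 5(4) = 60  holds
(3) abs(4 - 8) = 4  holds
(4) a7 = 8, a5 = 7; 8 > 7  holds

The assignment satisfies every constraint.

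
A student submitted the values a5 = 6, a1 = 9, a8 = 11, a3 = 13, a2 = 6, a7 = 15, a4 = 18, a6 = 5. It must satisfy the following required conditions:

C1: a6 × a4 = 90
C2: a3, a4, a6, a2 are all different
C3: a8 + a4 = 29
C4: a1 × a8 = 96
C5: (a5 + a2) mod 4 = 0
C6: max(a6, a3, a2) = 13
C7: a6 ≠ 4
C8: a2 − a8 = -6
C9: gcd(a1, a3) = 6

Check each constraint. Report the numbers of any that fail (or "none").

C1: a6 × a4 = 5 × 18 = 90  holds
C2: values 13, 18, 5, 6 are pairwise distinct  holds
C3: a8 + a4 = 11 + 18 = 29  holds
C4: a1 × a8 = 9 × 11 = 99, not 96  fails
C5: a5 + a2 = 12; 12 mod 4 = 0  holds
C6: max(5, 13, 6) = 13  holds
C7: a6 = 5, and 5 ≠ 4  holds
C8: a2 − a8 = 6 − 11 = -5, not -6  fails
C9: gcd(9, 13) = 1, not 6  fails

No — constraints 4, 8, 9 are not satisfied.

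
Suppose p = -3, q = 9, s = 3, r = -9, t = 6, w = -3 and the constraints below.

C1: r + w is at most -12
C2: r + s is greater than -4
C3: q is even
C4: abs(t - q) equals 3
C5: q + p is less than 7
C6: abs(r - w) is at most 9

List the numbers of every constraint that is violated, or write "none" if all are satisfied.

C1: r + w = -9 + (-3) = -12; -12 ≤ -12  ✔
C2: r + s = -9 + 3 = -6; -6 ≤ -4, bound -4 not met  ✘
C3: q = 9 is odd  ✘
C4: abs(6 - 9) = 3  ✔
C5: q + p = 9 + (-3) = 6; 6 < 7  ✔
C6: abs(-9 - (-3)) = 6; 6 ≤ 9  ✔

Violated: 2 and 3.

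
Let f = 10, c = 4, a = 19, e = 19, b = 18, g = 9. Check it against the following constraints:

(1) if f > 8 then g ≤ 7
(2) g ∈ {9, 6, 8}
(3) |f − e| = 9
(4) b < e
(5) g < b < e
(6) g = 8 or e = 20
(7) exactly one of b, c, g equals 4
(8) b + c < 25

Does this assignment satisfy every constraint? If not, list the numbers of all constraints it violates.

Constraints 1, 6 do not hold.

(1) f = 10 > 8, so we need g ≤ 7; but g = 9 > 7 — fails.
(2) g = 9 is in {9, 6, 8} — holds.
(3) |10 − 19| = 9 — holds.
(4) b = 18, e = 19; 18 < 19 — holds.
(5) values 9 < 18 < 19 — holds.
(6) g = 9 ≠ 8 and e = 19 ≠ 20; both disjuncts false — fails.
(7) b=18, c=4, g=9; 1 of them equals 4 — holds.
(8) b + c = 18 + 4 = 22; 22 < 25 — holds.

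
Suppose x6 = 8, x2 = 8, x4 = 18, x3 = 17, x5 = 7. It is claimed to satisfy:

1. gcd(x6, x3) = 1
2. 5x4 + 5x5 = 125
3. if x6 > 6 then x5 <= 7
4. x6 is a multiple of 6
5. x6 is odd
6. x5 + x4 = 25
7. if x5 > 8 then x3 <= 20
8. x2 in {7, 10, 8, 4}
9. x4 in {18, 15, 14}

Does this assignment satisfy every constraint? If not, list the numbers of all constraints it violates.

The assignment fails constraints 4 and 5.

1. gcd(8, 17) = 1  holds
2. 5x4 + 5x5 = 5(18) + 5(7) = 125  holds
3. x6 = 8 > 6, so we need x5 ≤ 7; x5 = 7 ≤ 7  holds
4. 8 = 6*1 + 2, so 6 does not divide 8  fails
5. x6 = 8 is even  fails
6. x5 + x4 = 7 + 18 = 25  holds
7. x5 = 7, not > 8; antecedent false, conditional vacuously true  holds
8. x2 = 8 is in {7, 10, 8, 4}  holds
9. x4 = 18 is in {18, 15, 14}  holds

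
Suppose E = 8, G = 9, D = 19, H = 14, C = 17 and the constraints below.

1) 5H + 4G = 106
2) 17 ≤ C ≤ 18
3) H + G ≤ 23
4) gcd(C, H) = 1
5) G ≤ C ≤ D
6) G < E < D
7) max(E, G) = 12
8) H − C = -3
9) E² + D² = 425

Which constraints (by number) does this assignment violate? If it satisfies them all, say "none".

Constraints 6 and 7 are violated.

1) 5H + 4G = 5(14) + 4(9) = 106 — OK.
2) C = 17 lies in [17, 18] — OK.
3) H + G = 14 + 9 = 23; 23 ≤ 23 — OK.
4) gcd(17, 14) = 1 — OK.
5) values 9 ≤ 17 ≤ 19 — OK.
6) values 9, 8, 19; G = 9 is not < E = 8 — violated.
7) max(8, 9) = 9, not 12 — violated.
8) H − C = 14 − 17 = -3 — OK.
9) E² + D² = 8² + 19² = 64 + 361 = 425 — OK.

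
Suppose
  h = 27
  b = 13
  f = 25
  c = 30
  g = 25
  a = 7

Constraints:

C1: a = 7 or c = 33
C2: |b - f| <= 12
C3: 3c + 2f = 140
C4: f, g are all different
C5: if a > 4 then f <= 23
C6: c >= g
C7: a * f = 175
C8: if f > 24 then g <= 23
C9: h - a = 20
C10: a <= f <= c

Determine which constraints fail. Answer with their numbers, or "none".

Constraints 4, 5, and 8 do not hold.

C1: a = 7 = 7 (first disjunct) — holds.
C2: |13 - 25| = 12; 12 ≤ 12 — holds.
C3: 3c + 2f = 3(30) + 2(25) = 140 — holds.
C4: f = g = 25, not all different — fails.
C5: a = 7 > 4, so we need f ≤ 23; but f = 25 > 23 — fails.
C6: c = 30, g = 25; 30 ≥ 25 — holds.
C7: a * f = 7 * 25 = 175 — holds.
C8: f = 25 > 24, so we need g ≤ 23; but g = 25 > 23 — fails.
C9: h - a = 27 - 7 = 20 — holds.
C10: values 7 <= 25 <= 30 — holds.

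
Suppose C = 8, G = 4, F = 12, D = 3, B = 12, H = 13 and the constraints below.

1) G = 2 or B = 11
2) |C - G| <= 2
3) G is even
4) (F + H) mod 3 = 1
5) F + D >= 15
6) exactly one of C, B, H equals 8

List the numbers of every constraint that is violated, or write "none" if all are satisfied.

The assignment fails constraints 1, 2.

1) G = 4 ≠ 2 and B = 12 ≠ 11; both disjuncts false — does not hold.
2) |8 - 4| = 4; 4 > 2, exceeds bound 2 — does not hold.
3) G = 4 is even — holds.
4) F + H = 25; 25 mod 3 = 1 — holds.
5) F + D = 12 + 3 = 15; 15 ≥ 15 — holds.
6) C=8, B=12, H=13; 1 of them equals 8 — holds.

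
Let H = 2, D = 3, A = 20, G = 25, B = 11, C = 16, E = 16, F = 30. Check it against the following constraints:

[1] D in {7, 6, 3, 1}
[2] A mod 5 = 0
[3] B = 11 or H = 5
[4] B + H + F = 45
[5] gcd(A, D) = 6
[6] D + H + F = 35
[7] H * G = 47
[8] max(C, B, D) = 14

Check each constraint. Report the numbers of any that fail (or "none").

Violated: 4, 5, 7, and 8.

[1] D = 3 is in {7, 6, 3, 1}  holds
[2] 20 mod 5 = 0  holds
[3] B = 11 = 11 (first disjunct)  holds
[4] B + H + F = 11 + 2 + 30 = 43, not 45  fails
[5] gcd(20, 3) = 1, not 6  fails
[6] D + H + F = 3 + 2 + 30 = 35  holds
[7] H * G = 2 * 25 = 50, not 47  fails
[8] max(16, 11, 3) = 16, not 14  fails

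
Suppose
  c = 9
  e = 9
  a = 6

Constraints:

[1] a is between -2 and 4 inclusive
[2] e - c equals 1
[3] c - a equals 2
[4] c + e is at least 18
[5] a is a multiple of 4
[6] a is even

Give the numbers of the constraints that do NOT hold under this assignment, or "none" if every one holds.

[1] a = 6 is outside [-2, 4] — does not hold.
[2] e - c = 9 - 9 = 0, not 1 — does not hold.
[3] c - a = 9 - 6 = 3, not 2 — does not hold.
[4] c + e = 9 + 9 = 18; 18 ≥ 18 — holds.
[5] 6 = 4*1 + 2, so 4 does not divide 6 — does not hold.
[6] a = 6 is even — holds.

Violated: 1, 2, 3, 5.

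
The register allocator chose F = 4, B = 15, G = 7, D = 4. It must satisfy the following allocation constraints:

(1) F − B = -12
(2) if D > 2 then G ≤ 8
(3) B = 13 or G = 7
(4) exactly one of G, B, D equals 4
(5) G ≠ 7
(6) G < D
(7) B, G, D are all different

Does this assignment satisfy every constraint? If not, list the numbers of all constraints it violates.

The assignment fails constraints 1, 5, and 6.

(1) F − B = 4 − 15 = -11, not -12 — violated.
(2) D = 4 > 2, so we need G ≤ 8; G = 7 ≤ 8 — OK.
(3) B = 15 ≠ 13, but G = 7 = 7 (second disjunct) — OK.
(4) G=7, B=15, D=4; 1 of them equals 4 — OK.
(5) G = 7, but 7 is required to differ — violated.
(6) G = 7, D = 4; 7 ≥ 4 (want <) — violated.
(7) values 15, 7, 4 are pairwise distinct — OK.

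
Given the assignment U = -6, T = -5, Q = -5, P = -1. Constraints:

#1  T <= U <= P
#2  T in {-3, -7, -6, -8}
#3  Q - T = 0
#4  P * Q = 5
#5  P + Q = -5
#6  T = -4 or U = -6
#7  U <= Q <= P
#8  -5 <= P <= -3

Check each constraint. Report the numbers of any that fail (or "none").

No — constraints 1, 2, 5, and 8 are not satisfied.

#1 values -5, -6, -1; T = -5 is not <= U = -6 — violated.
#2 T = -5 is not in {-3, -7, -6, -8} — violated.
#3 Q - T = -5 - (-5) = 0 — OK.
#4 P * Q = -1 * (-5) = 5 — OK.
#5 P + Q = -1 + (-5) = -6, not -5 — violated.
#6 T = -5 ≠ -4, but U = -6 = -6 (second disjunct) — OK.
#7 values -6 <= -5 <= -1 — OK.
#8 P = -1 is outside [-5, -3] — violated.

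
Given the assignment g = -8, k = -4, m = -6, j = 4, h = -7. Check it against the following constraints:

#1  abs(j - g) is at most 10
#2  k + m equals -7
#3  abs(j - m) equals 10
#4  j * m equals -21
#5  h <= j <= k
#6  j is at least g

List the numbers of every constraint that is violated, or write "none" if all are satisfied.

Constraints 1, 2, 4, and 5 do not hold.

#1 abs(4 - (-8)) = 12; 12 > 10, exceeds bound 10 — fails.
#2 k + m = -4 + (-6) = -10, not -7 — fails.
#3 abs(4 - (-6)) = 10 — holds.
#4 j * m = 4 * (-6) = -24, not -21 — fails.
#5 values -7, 4, -4; j = 4 is not <= k = -4 — fails.
#6 j = 4, g = -8; 4 ≥ -8 — holds.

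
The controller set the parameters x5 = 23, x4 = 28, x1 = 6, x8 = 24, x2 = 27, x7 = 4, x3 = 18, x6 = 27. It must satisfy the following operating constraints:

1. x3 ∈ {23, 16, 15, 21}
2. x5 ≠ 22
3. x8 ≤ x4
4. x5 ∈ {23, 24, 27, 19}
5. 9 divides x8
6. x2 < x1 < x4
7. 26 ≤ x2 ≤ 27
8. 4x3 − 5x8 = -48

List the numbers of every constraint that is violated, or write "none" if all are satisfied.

1. x3 = 18 is not in {23, 16, 15, 21} — violated.
2. x5 = 23, and 23 ≠ 22 — OK.
3. x8 = 24, x4 = 28; 24 ≤ 28 — OK.
4. x5 = 23 is in {23, 24, 27, 19} — OK.
5. 24 = 9×2 + 6, so 9 does not divide 24 — violated.
6. values 27, 6, 28; x2 = 27 is not < x1 = 6 — violated.
7. x2 = 27 lies in [26, 27] — OK.
8. 4x3 − 5x8 = 4(18) − 5(24) = -48 — OK.

No — constraints 1, 5, 6 are not satisfied.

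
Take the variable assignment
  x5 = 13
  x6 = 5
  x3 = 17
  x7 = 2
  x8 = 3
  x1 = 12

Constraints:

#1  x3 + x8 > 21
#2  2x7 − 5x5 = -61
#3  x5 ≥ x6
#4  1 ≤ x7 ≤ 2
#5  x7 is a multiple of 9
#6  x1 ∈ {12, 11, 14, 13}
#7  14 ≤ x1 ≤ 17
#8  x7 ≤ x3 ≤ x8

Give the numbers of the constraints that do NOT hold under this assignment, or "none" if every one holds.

#1 x3 + x8 = 17 + 3 = 20; 20 ≤ 21, bound 21 not met  no
#2 2x7 − 5x5 = 2(2) − 5(13) = -61  yes
#3 x5 = 13, x6 = 5; 13 ≥ 5  yes
#4 x7 = 2 lies in [1, 2]  yes
#5 2 = 9×0 + 2, so 9 does not divide 2  no
#6 x1 = 12 is in {12, 11, 14, 13}  yes
#7 x1 = 12 is outside [14, 17]  no
#8 values 2, 17, 3; x3 = 17 is not ≤ x8 = 3  no

No — constraints 1, 5, 7, and 8 are not satisfied.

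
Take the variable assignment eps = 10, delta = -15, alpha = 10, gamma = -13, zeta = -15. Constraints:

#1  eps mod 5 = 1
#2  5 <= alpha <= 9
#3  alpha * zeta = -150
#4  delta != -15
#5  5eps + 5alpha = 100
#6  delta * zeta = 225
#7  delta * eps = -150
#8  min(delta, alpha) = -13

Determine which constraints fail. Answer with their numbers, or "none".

#1 10 mod 5 = 0, not 1 — violated.
#2 alpha = 10 is outside [5, 9] — violated.
#3 alpha * zeta = 10 * (-15) = -150 — OK.
#4 delta = -15, but -15 is required to differ — violated.
#5 5eps + 5alpha = 5(10) + 5(10) = 100 — OK.
#6 delta * zeta = -15 * (-15) = 225 — OK.
#7 delta * eps = -15 * 10 = -150 — OK.
#8 min(-15, 10) = -15, not -13 — violated.

Violated: 1, 2, 4, 8.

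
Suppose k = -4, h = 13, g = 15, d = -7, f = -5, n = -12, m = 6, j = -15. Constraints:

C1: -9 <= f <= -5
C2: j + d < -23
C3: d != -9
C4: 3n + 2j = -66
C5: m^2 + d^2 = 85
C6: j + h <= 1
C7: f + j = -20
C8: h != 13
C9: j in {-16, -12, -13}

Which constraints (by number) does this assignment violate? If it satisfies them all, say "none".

C1: f = -5 lies in [-9, -5]  OK
C2: j + d = -15 + (-7) = -22; -22 ≥ -23, bound -23 not met  FAIL
C3: d = -7, and -7 ≠ -9  OK
C4: 3n + 2j = 3(-12) + 2(-15) = -66  OK
C5: m^2 + d^2 = 6^2 + (-7)^2 = 36 + 49 = 85  OK
C6: j + h = -15 + 13 = -2; -2 ≤ 1  OK
C7: f + j = -5 + (-15) = -20  OK
C8: h = 13, but 13 is required to differ  FAIL
C9: j = -15 is not in {-16, -12, -13}  FAIL

No — constraints 2, 8, 9 are not satisfied.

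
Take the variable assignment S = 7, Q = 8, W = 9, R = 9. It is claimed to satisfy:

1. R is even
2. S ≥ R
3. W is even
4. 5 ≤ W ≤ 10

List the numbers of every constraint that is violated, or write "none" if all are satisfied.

1. R = 9 is odd — violated.
2. S = 7, R = 9; 7 < 9 (want ≥) — violated.
3. W = 9 is odd — violated.
4. W = 9 lies in [5, 10] — satisfied.

Constraints 1, 2, and 3 do not hold.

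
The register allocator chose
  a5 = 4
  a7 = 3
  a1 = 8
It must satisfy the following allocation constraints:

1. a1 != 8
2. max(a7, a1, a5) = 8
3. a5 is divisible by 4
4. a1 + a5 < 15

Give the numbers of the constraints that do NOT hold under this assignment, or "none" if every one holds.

1. a1 = 8, but 8 is required to differ  ✗
2. max(3, 8, 4) = 8  ✓
3. 4 / 4 = 1, so 4 divides 4  ✓
4. a1 + a5 = 8 + 4 = 12; 12 < 15  ✓

Violated: 1.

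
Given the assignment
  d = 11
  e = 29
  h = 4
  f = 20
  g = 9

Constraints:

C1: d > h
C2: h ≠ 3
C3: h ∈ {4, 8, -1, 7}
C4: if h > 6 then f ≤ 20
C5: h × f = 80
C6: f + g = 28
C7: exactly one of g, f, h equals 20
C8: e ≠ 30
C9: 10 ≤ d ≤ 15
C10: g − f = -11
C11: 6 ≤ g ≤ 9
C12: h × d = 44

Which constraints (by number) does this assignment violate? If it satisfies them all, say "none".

C1: d = 11, h = 4; 11 > 4 — satisfied.
C2: h = 4, and 4 ≠ 3 — satisfied.
C3: h = 4 is in {4, 8, -1, 7} — satisfied.
C4: h = 4, not > 6; antecedent false, conditional vacuously true — satisfied.
C5: h × f = 4 × 20 = 80 — satisfied.
C6: f + g = 20 + 9 = 29, not 28 — violated.
C7: g=9, f=20, h=4; 1 of them equals 20 — satisfied.
C8: e = 29, and 29 ≠ 30 — satisfied.
C9: d = 11 lies in [10, 15] — satisfied.
C10: g − f = 9 − 20 = -11 — satisfied.
C11: g = 9 lies in [6, 9] — satisfied.
C12: h × d = 4 × 11 = 44 — satisfied.

Violated: 6.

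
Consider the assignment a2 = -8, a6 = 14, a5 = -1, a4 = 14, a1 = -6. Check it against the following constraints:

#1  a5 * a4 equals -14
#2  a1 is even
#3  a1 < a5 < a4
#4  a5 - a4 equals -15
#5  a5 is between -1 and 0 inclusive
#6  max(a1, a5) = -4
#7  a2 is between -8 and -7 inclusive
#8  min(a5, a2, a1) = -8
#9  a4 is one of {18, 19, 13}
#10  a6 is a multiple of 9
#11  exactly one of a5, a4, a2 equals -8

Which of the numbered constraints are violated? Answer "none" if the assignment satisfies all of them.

Constraints 6, 9, 10 do not hold.

#1 a5 * a4 = -1 * 14 = -14 — OK.
#2 a1 = -6 is even — OK.
#3 values -6 < -1 < 14 — OK.
#4 a5 - a4 = -1 - 14 = -15 — OK.
#5 a5 = -1 lies in [-1, 0] — OK.
#6 max(-6, -1) = -1, not -4 — violated.
#7 a2 = -8 lies in [-8, -7] — OK.
#8 min(-1, -8, -6) = -8 — OK.
#9 a4 = 14 is not in {18, 19, 13} — violated.
#10 14 = 9*1 + 5, so 9 does not divide 14 — violated.
#11 a5=-1, a4=14, a2=-8; 1 of them equals -8 — OK.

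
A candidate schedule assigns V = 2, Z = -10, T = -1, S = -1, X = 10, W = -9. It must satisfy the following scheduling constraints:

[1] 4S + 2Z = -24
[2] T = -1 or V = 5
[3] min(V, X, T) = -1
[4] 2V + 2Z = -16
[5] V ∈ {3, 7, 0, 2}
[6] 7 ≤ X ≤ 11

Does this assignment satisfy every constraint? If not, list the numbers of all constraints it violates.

No violations.

[1] 4S + 2Z = 4(-1) + 2(-10) = -24  ✓
[2] T = -1 = -1 (first disjunct)  ✓
[3] min(2, 10, -1) = -1  ✓
[4] 2V + 2Z = 2(2) + 2(-10) = -16  ✓
[5] V = 2 is in {3, 7, 0, 2}  ✓
[6] X = 10 lies in [7, 11]  ✓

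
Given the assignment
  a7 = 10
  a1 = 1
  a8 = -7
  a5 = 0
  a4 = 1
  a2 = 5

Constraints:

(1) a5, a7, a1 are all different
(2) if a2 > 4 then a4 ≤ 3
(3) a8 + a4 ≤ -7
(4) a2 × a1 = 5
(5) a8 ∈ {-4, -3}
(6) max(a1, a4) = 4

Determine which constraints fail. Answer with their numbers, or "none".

(1) values 0, 10, 1 are pairwise distinct — satisfied.
(2) a2 = 5 > 4, so we need a4 ≤ 3; a4 = 1 ≤ 3 — satisfied.
(3) a8 + a4 = -7 + 1 = -6; -6 > -7, bound -7 not met — violated.
(4) a2 × a1 = 5 × 1 = 5 — satisfied.
(5) a8 = -7 is not in {-4, -3} — violated.
(6) max(1, 1) = 1, not 4 — violated.

Violated: 3, 5, 6.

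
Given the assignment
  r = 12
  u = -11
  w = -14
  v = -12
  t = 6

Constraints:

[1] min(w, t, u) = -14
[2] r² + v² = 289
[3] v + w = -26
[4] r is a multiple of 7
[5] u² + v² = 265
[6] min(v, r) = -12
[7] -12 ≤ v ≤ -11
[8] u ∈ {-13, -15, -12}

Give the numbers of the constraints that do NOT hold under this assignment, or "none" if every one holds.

[1] min(-14, 6, -11) = -14  yes
[2] r² + v² = 12² + (-12)² = 144 + 144 = 288, not 289  no
[3] v + w = -12 + (-14) = -26  yes
[4] 12 = 7×1 + 5, so 7 does not divide 12  no
[5] u² + v² = (-11)² + (-12)² = 121 + 144 = 265  yes
[6] min(-12, 12) = -12  yes
[7] v = -12 lies in [-12, -11]  yes
[8] u = -11 is not in {-13, -15, -12}  no

Constraints 2, 4, and 8 do not hold.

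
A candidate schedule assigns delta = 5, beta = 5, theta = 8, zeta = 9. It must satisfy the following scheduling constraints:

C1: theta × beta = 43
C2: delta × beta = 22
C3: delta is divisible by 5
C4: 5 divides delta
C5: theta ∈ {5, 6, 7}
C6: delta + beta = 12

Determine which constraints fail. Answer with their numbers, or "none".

C1: theta × beta = 8 × 5 = 40, not 43  ✘
C2: delta × beta = 5 × 5 = 25, not 22  ✘
C3: 5 / 5 = 1, so 5 divides 5  ✔
C4: 5 / 5 = 1, so 5 divides 5  ✔
C5: theta = 8 is not in {5, 6, 7}  ✘
C6: delta + beta = 5 + 5 = 10, not 12  ✘

Violated: 1, 2, 5, 6.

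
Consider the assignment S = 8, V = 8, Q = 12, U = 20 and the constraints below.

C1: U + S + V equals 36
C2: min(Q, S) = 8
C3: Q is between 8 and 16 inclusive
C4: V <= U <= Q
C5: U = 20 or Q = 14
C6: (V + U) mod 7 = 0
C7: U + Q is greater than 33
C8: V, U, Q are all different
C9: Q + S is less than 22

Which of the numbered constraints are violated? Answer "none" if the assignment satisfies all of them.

Constraints 4, 7 are violated.

C1: U + S + V = 20 + 8 + 8 = 36 — OK.
C2: min(12, 8) = 8 — OK.
C3: Q = 12 lies in [8, 16] — OK.
C4: values 8, 20, 12; U = 20 is not <= Q = 12 — violated.
C5: U = 20 = 20 (first disjunct) — OK.
C6: V + U = 28; 28 mod 7 = 0 — OK.
C7: U + Q = 20 + 12 = 32; 32 ≤ 33, bound 33 not met — violated.
C8: values 8, 20, 12 are pairwise distinct — OK.
C9: Q + S = 12 + 8 = 20; 20 < 22 — OK.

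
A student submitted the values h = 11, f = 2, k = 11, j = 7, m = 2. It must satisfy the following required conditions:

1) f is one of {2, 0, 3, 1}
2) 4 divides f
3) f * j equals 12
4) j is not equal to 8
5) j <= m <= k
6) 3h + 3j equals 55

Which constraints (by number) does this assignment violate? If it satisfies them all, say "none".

1) f = 2 is in {2, 0, 3, 1}  OK
2) 2 = 4*0 + 2, so 4 does not divide 2  FAIL
3) f * j = 2 * 7 = 14, not 12  FAIL
4) j = 7, and 7 ≠ 8  OK
5) values 7, 2, 11; j = 7 is not <= m = 2  FAIL
6) 3h + 3j = 3(11) + 3(7) = 54, not 55  FAIL

Constraints 2, 3, 5, 6 are violated.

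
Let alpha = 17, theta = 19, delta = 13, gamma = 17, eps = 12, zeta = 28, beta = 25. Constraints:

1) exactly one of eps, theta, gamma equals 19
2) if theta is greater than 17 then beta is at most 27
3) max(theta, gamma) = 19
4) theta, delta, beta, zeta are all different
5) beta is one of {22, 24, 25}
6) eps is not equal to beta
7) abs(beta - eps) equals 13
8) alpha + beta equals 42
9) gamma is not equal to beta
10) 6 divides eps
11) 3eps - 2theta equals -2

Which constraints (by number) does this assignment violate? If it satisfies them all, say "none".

1) eps=12, theta=19, gamma=17; 1 of them equals 19  ✔
2) theta = 19 > 17, so we need beta ≤ 27; beta = 25 ≤ 27  ✔
3) max(19, 17) = 19  ✔
4) values 19, 13, 25, 28 are pairwise distinct  ✔
5) beta = 25 is in {22, 24, 25}  ✔
6) eps = 12, beta = 25; distinct  ✔
7) abs(25 - 12) = 13  ✔
8) alpha + beta = 17 + 25 = 42  ✔
9) gamma = 17, beta = 25; distinct  ✔
10) 12 / 6 = 2, so 6 divides 12  ✔
11) 3eps - 2theta = 3(12) - 2(19) = -2  ✔

All constraints are satisfied.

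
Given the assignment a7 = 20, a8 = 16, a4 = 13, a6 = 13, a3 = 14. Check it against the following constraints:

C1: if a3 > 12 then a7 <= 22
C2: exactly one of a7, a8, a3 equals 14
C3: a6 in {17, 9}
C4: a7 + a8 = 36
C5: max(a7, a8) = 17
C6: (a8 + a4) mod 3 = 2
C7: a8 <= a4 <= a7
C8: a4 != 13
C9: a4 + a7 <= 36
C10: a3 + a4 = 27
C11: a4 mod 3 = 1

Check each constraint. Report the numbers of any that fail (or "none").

Constraints 3, 5, 7, 8 are violated.

C1: a3 = 14 > 12, so we need a7 ≤ 22; a7 = 20 ≤ 22  ✓
C2: a7=20, a8=16, a3=14; 1 of them equals 14  ✓
C3: a6 = 13 is not in {17, 9}  ✗
C4: a7 + a8 = 20 + 16 = 36  ✓
C5: max(20, 16) = 20, not 17  ✗
C6: a8 + a4 = 29; 29 mod 3 = 2  ✓
C7: values 16, 13, 20; a8 = 16 is not <= a4 = 13  ✗
C8: a4 = 13, but 13 is required to differ  ✗
C9: a4 + a7 = 13 + 20 = 33; 33 ≤ 36  ✓
C10: a3 + a4 = 14 + 13 = 27  ✓
C11: 13 mod 3 = 1  ✓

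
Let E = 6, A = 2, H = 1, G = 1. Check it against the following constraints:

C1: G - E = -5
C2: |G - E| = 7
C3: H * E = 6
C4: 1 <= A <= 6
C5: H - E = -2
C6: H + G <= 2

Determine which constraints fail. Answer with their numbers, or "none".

C1: G - E = 1 - 6 = -5  OK
C2: |1 - 6| = 5, not 7  FAIL
C3: H * E = 1 * 6 = 6  OK
C4: A = 2 lies in [1, 6]  OK
C5: H - E = 1 - 6 = -5, not -2  FAIL
C6: H + G = 1 + 1 = 2; 2 ≤ 2  OK

Constraints 2 and 5 do not hold.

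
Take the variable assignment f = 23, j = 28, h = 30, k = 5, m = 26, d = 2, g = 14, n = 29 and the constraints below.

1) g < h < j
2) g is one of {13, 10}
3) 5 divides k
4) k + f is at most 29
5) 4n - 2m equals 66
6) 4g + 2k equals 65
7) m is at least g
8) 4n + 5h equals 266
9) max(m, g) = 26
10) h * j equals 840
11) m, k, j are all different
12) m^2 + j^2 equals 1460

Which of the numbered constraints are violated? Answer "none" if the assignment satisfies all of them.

Violated: 1, 2, 5, 6.

1) values 14, 30, 28; h = 30 is not < j = 28 — fails.
2) g = 14 is not in {13, 10} — fails.
3) 5 / 5 = 1, so 5 divides 5 — holds.
4) k + f = 5 + 23 = 28; 28 ≤ 29 — holds.
5) 4n - 2m = 4(29) - 2(26) = 64, not 66 — fails.
6) 4g + 2k = 4(14) + 2(5) = 66, not 65 — fails.
7) m = 26, g = 14; 26 ≥ 14 — holds.
8) 4n + 5h = 4(29) + 5(30) = 266 — holds.
9) max(26, 14) = 26 — holds.
10) h * j = 30 * 28 = 840 — holds.
11) values 26, 5, 28 are pairwise distinct — holds.
12) m^2 + j^2 = 26^2 + 28^2 = 676 + 784 = 1460 — holds.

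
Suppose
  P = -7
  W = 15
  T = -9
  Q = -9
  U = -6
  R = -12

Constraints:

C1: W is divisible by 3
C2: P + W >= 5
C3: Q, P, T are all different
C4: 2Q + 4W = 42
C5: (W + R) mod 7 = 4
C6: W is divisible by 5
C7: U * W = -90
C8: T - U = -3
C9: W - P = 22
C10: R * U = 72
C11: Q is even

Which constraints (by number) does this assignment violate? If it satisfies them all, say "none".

C1: 15 / 3 = 5, so 3 divides 15  OK
C2: P + W = -7 + 15 = 8; 8 ≥ 5  OK
C3: Q = T = -9, not all different  FAIL
C4: 2Q + 4W = 2(-9) + 4(15) = 42  OK
C5: W + R = 3; 3 mod 7 = 3, not 4  FAIL
C6: 15 / 5 = 3, so 5 divides 15  OK
C7: U * W = -6 * 15 = -90  OK
C8: T - U = -9 - (-6) = -3  OK
C9: W - P = 15 - (-7) = 22  OK
C10: R * U = -12 * (-6) = 72  OK
C11: Q = -9 is odd  FAIL

The assignment fails constraints 3, 5, and 11.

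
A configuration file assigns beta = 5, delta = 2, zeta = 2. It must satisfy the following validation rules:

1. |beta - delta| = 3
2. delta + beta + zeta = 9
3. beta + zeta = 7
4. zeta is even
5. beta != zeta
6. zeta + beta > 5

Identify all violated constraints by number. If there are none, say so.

Yes — all constraints hold.

1. |5 - 2| = 3 — holds.
2. delta + beta + zeta = 2 + 5 + 2 = 9 — holds.
3. beta + zeta = 5 + 2 = 7 — holds.
4. zeta = 2 is even — holds.
5. beta = 5, zeta = 2; distinct — holds.
6. zeta + beta = 2 + 5 = 7; 7 > 5 — holds.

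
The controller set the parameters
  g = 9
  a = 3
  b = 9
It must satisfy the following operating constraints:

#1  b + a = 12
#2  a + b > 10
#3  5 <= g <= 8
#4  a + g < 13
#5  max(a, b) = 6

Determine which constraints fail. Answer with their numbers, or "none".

#1 b + a = 9 + 3 = 12 — satisfied.
#2 a + b = 3 + 9 = 12; 12 > 10 — satisfied.
#3 g = 9 is outside [5, 8] — violated.
#4 a + g = 3 + 9 = 12; 12 < 13 — satisfied.
#5 max(3, 9) = 9, not 6 — violated.

Violated: 3 and 5.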